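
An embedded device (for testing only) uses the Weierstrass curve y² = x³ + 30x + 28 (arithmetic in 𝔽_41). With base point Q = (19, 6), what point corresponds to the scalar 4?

(18, 2)

Double-and-add on 4 = (100)₂. Start with Q = (19, 6) for the leading 1-bit.
double: tangent at (19, 6): λ = (3·19² + 30)/(2·6) ≡ 6/12. 12⁻¹ ≡ 24 (mod 41), so λ ≡ 6·24 ≡ 21.
  x = λ² - 19 - 19 = 441 - 38 ≡ 34; y = λ·(19 - 34) - 6 ≡ 7. → (34, 7)
double: tangent at (34, 7): λ = (3·34² + 30)/(2·7) ≡ 13/14. 14⁻¹ ≡ 3 (mod 41), so λ ≡ 13·3 ≡ 39.
  x = λ² - 34 - 34 = 1521 - 68 ≡ 18; y = λ·(34 - 18) - 7 ≡ 2. → (18, 2)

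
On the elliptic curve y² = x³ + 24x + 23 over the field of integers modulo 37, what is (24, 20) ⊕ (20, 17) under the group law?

(19, 30)

(24, 20) + (20, 17). λ = (17 - 20)/(20 - 24) ≡ 34/33 mod 37. 33⁻¹ ≡ 9 (mod 37), so λ ≡ 10.
  x = λ² - 24 - 20 = 100 - 44 ≡ 19; y = λ·(24 - 19) - 20 ≡ 30. → (19, 30)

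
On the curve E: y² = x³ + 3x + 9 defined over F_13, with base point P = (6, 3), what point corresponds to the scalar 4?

Repeated addition: build up to 4P.
2P: tangent at (6, 3): λ = (3·6² + 3)/(2·3) ≡ 7/6. 6⁻¹ ≡ 11 (mod 13) since 6·11 = 66 ≡ 1, so λ ≡ 7·11 ≡ 12.
  x = λ² - 6 - 6 = 144 - 12 ≡ 2; y = λ·(6 - 2) - 3 ≡ 6. → (2, 6)
3P: (2, 6) + (6, 3). λ = (3 - 6)/(6 - 2) ≡ 10/4 mod 13. 4⁻¹ ≡ 10 (mod 13), so λ ≡ 9.
  x = λ² - 2 - 6 = 81 - 8 ≡ 8; y = λ·(2 - 8) - 6 ≡ 5. → (8, 5)
4P: (8, 5) + (6, 3). λ = (3 - 5)/(6 - 8) ≡ 11/11 mod 13. 11⁻¹ ≡ 6 (mod 13), so λ ≡ 1.
  x = λ² - 8 - 6 = 1 - 14 ≡ 0; y = λ·(8 - 0) - 5 ≡ 3. → (0, 3)

(0, 3)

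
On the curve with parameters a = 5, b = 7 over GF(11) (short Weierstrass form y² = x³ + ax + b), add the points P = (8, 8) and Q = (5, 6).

(8, 8) + (5, 6). λ = (6 - 8)/(5 - 8) ≡ 9/8 mod 11. 8⁻¹ ≡ 7 (mod 11), so λ ≡ 8.
  x = λ² - 8 - 5 = 64 - 13 ≡ 7; y = λ·(8 - 7) - 8 ≡ 0. → (7, 0)

(7, 0)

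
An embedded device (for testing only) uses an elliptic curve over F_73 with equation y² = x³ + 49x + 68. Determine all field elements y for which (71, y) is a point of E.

x³ + 49x + 68 = 361458 ≡ 35 (mod 73).
Square roots of 35 mod 73: 20 and 53 (since 20² = 400 ≡ 35).

20, 53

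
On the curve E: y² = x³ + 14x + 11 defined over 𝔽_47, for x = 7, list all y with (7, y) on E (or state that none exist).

none

x³ + 14x + 11 = 452 ≡ 29 (mod 47).
29 is a non-residue mod 47; no y exists.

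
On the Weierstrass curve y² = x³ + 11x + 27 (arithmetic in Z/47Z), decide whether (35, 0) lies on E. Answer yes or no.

yes

y² = 0² ≡ 0; x³ + 11x + 27 = 43287 ≡ 0 (mod 47). 0 = 0.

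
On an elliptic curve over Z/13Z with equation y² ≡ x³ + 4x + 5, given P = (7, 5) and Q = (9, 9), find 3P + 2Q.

(1, 6)

First 3P:
Repeated addition: build up to 3P.
2P: tangent at (7, 5): λ = (3·7² + 4)/(2·5) ≡ 8/10. 10⁻¹ ≡ 4 (mod 13), so λ ≡ 8·4 ≡ 6.
  x = λ² - 7 - 7 = 36 - 14 ≡ 9; y = λ·(7 - 9) - 5 ≡ 9. → (9, 9)
3P: (9, 9) + (7, 5). λ = (5 - 9)/(7 - 9) ≡ 9/11 mod 13. 11⁻¹ ≡ 6 (mod 13) since 11·6 = 66 ≡ 1, so λ ≡ 2.
  x = λ² - 9 - 7 = 4 - 16 ≡ 1; y = λ·(9 - 1) - 9 ≡ 7. → (1, 7)
3P = (1, 7).
Next 2Q:
Repeated addition: build up to 2Q.
2Q: tangent at (9, 9): λ = (3·9² + 4)/(2·9) ≡ 0/5. 5⁻¹ ≡ 8 (mod 13), so λ ≡ 0·8 ≡ 0.
  x = λ² - 9 - 9 = 0 - 18 ≡ 8; y = λ·(9 - 8) - 9 ≡ 4. → (8, 4)
2Q = (8, 4).
Finally 3P + 2Q:
(1, 7) + (8, 4). λ = (4 - 7)/(8 - 1) ≡ 10/7 mod 13. 7⁻¹ ≡ 2 (mod 13), so λ ≡ 7.
  x = λ² - 1 - 8 = 49 - 9 ≡ 1; y = λ·(1 - 1) - 7 ≡ 6. → (1, 6)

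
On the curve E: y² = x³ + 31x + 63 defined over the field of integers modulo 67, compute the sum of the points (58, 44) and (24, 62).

(58, 44) + (24, 62). λ = (62 - 44)/(24 - 58) ≡ 18/33 mod 67. 33⁻¹ ≡ 65 (mod 67), so λ ≡ 31.
  x = λ² - 58 - 24 = 961 - 82 ≡ 8; y = λ·(58 - 8) - 44 ≡ 32. → (8, 32)

(8, 32)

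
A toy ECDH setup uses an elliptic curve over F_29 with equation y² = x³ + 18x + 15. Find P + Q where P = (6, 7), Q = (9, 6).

(6, 7) + (9, 6). λ = (6 - 7)/(9 - 6) ≡ 28/3 mod 29. 3⁻¹ ≡ 10 (mod 29) since 3·10 = 30 ≡ 1, so λ ≡ 19.
  x = λ² - 6 - 9 = 361 - 15 ≡ 27; y = λ·(6 - 27) - 7 ≡ 0. → (27, 0)

(27, 0)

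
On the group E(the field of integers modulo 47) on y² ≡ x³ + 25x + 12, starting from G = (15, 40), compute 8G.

(5, 11)

Double-and-add on 8 = (1000)₂. Start with G = (15, 40) for the leading 1-bit.
double: tangent at (15, 40): λ = (3·15² + 25)/(2·40) ≡ 42/33. 33⁻¹ ≡ 10 (mod 47), so λ ≡ 42·10 ≡ 44.
  x = λ² - 15 - 15 = 1936 - 30 ≡ 26; y = λ·(15 - 26) - 40 ≡ 40. → (26, 40)
double: tangent at (26, 40): λ = (3·26² + 25)/(2·40) ≡ 32/33. 33⁻¹ ≡ 10 (mod 47) since 33·10 = 330 ≡ 1, so λ ≡ 32·10 ≡ 38.
  x = λ² - 26 - 26 = 1444 - 52 ≡ 29; y = λ·(26 - 29) - 40 ≡ 34. → (29, 34)
double: tangent at (29, 34): λ = (3·29² + 25)/(2·34) ≡ 10/21. 21⁻¹ ≡ 9 (mod 47) since 21·9 = 189 ≡ 1, so λ ≡ 10·9 ≡ 43.
  x = λ² - 29 - 29 = 1849 - 58 ≡ 5; y = λ·(29 - 5) - 34 ≡ 11. → (5, 11)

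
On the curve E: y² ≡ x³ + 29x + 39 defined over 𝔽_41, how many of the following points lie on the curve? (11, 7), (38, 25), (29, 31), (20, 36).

(11, 7): 7² ≡ 8, rhs ≡ 8 → on.
(38, 25): 25² ≡ 10, rhs ≡ 7 → off.
(29, 31): 31² ≡ 18, rhs ≡ 13 → off.
(20, 36): 36² ≡ 25, rhs ≡ 9 → off.

1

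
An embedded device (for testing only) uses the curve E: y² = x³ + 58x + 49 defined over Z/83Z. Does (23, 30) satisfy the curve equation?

no

y² = 30² ≡ 70; x³ + 58x + 49 = 13550 ≡ 21 (mod 83). 70 ≠ 21.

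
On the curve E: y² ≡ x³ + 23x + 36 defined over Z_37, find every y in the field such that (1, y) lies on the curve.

none

x³ + 23x + 36 = 60 ≡ 23 (mod 37).
23 is a non-residue mod 37; no y exists.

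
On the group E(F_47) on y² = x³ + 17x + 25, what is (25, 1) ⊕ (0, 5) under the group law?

(25, 1) + (0, 5). λ = (5 - 1)/(0 - 25) ≡ 4/22 mod 47. 22⁻¹ ≡ 15 (mod 47), so λ ≡ 13.
  x = λ² - 25 - 0 = 169 - 25 ≡ 3; y = λ·(25 - 3) - 1 ≡ 3. → (3, 3)

(3, 3)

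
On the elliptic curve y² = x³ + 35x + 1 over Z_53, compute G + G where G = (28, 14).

(40, 23)

tangent at (28, 14): λ = (3·28² + 35)/(2·14) ≡ 2/28. 28⁻¹ ≡ 36 (mod 53) since 28·36 = 1008 ≡ 1, so λ ≡ 2·36 ≡ 19.
  x = λ² - 28 - 28 = 361 - 56 ≡ 40; y = λ·(28 - 40) - 14 ≡ 23. → (40, 23)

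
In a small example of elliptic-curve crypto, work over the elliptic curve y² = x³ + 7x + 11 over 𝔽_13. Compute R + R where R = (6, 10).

tangent at (6, 10): λ = (3·6² + 7)/(2·10) ≡ 11/7. 7⁻¹ ≡ 2 (mod 13), so λ ≡ 11·2 ≡ 9.
  x = λ² - 6 - 6 = 81 - 12 ≡ 4; y = λ·(6 - 4) - 10 ≡ 8. → (4, 8)

(4, 8)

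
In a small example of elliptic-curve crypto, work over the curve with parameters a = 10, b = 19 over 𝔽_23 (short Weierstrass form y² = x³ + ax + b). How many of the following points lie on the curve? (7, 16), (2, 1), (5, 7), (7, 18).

1

(7, 16): 16² ≡ 3, rhs ≡ 18 → off.
(2, 1): 1² ≡ 1, rhs ≡ 1 → on.
(5, 7): 7² ≡ 3, rhs ≡ 10 → off.
(7, 18): 18² ≡ 2, rhs ≡ 18 → off.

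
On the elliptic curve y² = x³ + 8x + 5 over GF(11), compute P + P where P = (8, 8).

(0, 4)

tangent at (8, 8): λ = (3·8² + 8)/(2·8) ≡ 2/5. 5⁻¹ ≡ 9 (mod 11), so λ ≡ 2·9 ≡ 7.
  x = λ² - 8 - 8 = 49 - 16 ≡ 0; y = λ·(8 - 0) - 8 ≡ 4. → (0, 4)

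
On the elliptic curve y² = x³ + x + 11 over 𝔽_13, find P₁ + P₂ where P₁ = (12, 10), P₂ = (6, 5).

(4, 1)

(12, 10) + (6, 5). λ = (5 - 10)/(6 - 12) ≡ 8/7 mod 13. 7⁻¹ ≡ 2 (mod 13), so λ ≡ 3.
  x = λ² - 12 - 6 = 9 - 18 ≡ 4; y = λ·(12 - 4) - 10 ≡ 1. → (4, 1)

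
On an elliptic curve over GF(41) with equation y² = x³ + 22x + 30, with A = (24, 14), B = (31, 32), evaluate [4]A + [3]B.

First 4A:
Repeated addition: build up to 4A.
2A: tangent at (24, 14): λ = (3·24² + 22)/(2·14) ≡ 28/28. 28⁻¹ ≡ 22 (mod 41), so λ ≡ 28·22 ≡ 1.
  x = λ² - 24 - 24 = 1 - 48 ≡ 35; y = λ·(24 - 35) - 14 ≡ 16. → (35, 16)
3A: (35, 16) + (24, 14). λ = (14 - 16)/(24 - 35) ≡ 39/30 mod 41. 30⁻¹ ≡ 26 (mod 41) since 30·26 = 780 ≡ 1, so λ ≡ 30.
  x = λ² - 35 - 24 = 900 - 59 ≡ 21; y = λ·(35 - 21) - 16 ≡ 35. → (21, 35)
4A: (21, 35) + (24, 14). λ = (14 - 35)/(24 - 21) ≡ 20/3 mod 41. 3⁻¹ ≡ 14 (mod 41), so λ ≡ 34.
  x = λ² - 21 - 24 = 1156 - 45 ≡ 4; y = λ·(21 - 4) - 35 ≡ 10. → (4, 10)
4A = (4, 10).
Next 3B:
Repeated addition: build up to 3B.
2B: tangent at (31, 32): λ = (3·31² + 22)/(2·32) ≡ 35/23. 23⁻¹ ≡ 25 (mod 41), so λ ≡ 35·25 ≡ 14.
  x = λ² - 31 - 31 = 196 - 62 ≡ 11; y = λ·(31 - 11) - 32 ≡ 2. → (11, 2)
3B: (11, 2) + (31, 32). λ = (32 - 2)/(31 - 11) ≡ 30/20 mod 41. 20⁻¹ ≡ 39 (mod 41), so λ ≡ 22.
  x = λ² - 11 - 31 = 484 - 42 ≡ 32; y = λ·(11 - 32) - 2 ≡ 28. → (32, 28)
3B = (32, 28).
Finally 4A + 3B:
(4, 10) + (32, 28). λ = (28 - 10)/(32 - 4) ≡ 18/28 mod 41. 28⁻¹ ≡ 22 (mod 41) since 28·22 = 616 ≡ 1, so λ ≡ 27.
  x = λ² - 4 - 32 = 729 - 36 ≡ 37; y = λ·(4 - 37) - 10 ≡ 1. → (37, 1)

(37, 1)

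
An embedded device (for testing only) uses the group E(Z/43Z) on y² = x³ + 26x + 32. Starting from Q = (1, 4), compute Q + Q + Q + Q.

Double-and-add on 4 = (100)₂. Start with Q = (1, 4) for the leading 1-bit.
double: tangent at (1, 4): λ = (3·1² + 26)/(2·4) ≡ 29/8. 8⁻¹ ≡ 27 (mod 43) since 8·27 = 216 ≡ 1, so λ ≡ 29·27 ≡ 9.
  x = λ² - 1 - 1 = 81 - 2 ≡ 36; y = λ·(1 - 36) - 4 ≡ 25. → (36, 25)
double: tangent at (36, 25): λ = (3·36² + 26)/(2·25) ≡ 1/7. 7⁻¹ ≡ 37 (mod 43) since 7·37 = 259 ≡ 1, so λ ≡ 1·37 ≡ 37.
  x = λ² - 36 - 36 = 1369 - 72 ≡ 7; y = λ·(36 - 7) - 25 ≡ 16. → (7, 16)

(7, 16)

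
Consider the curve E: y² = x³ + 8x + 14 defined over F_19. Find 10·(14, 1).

Write P = (14, 1).
Repeated addition: build up to 10P.
2P: tangent at (14, 1): λ = (3·14² + 8)/(2·1) ≡ 7/2. 2⁻¹ ≡ 10 (mod 19), so λ ≡ 7·10 ≡ 13.
  x = λ² - 14 - 14 = 169 - 28 ≡ 8; y = λ·(14 - 8) - 1 ≡ 1. → (8, 1)
3P: (8, 1) + (14, 1). λ = (1 - 1)/(14 - 8) ≡ 0/6 mod 19. 6⁻¹ ≡ 16 (mod 19), so λ ≡ 0.
  x = λ² - 8 - 14 = 0 - 22 ≡ 16; y = λ·(8 - 16) - 1 ≡ 18. → (16, 18)
4P: (16, 18) + (14, 1). λ = (1 - 18)/(14 - 16) ≡ 2/17 mod 19. 17⁻¹ ≡ 9 (mod 19) since 17·9 = 153 ≡ 1, so λ ≡ 18.
  x = λ² - 16 - 14 = 324 - 30 ≡ 9; y = λ·(16 - 9) - 18 ≡ 13. → (9, 13)
5P: (9, 13) + (14, 1). λ = (1 - 13)/(14 - 9) ≡ 7/5 mod 19. 5⁻¹ ≡ 4 (mod 19), so λ ≡ 9.
  x = λ² - 9 - 14 = 81 - 23 ≡ 1; y = λ·(9 - 1) - 13 ≡ 2. → (1, 2)
6P: (1, 2) + (14, 1). λ = (1 - 2)/(14 - 1) ≡ 18/13 mod 19. 13⁻¹ ≡ 3 (mod 19), so λ ≡ 16.
  x = λ² - 1 - 14 = 256 - 15 ≡ 13; y = λ·(1 - 13) - 2 ≡ 15. → (13, 15)
7P: (13, 15) + (14, 1). λ = (1 - 15)/(14 - 13) ≡ 5/1 mod 19. 1⁻¹ ≡ 1 (mod 19), so λ ≡ 5.
  x = λ² - 13 - 14 = 25 - 27 ≡ 17; y = λ·(13 - 17) - 15 ≡ 3. → (17, 3)
8P: (17, 3) + (14, 1). λ = (1 - 3)/(14 - 17) ≡ 17/16 mod 19. 16⁻¹ ≡ 6 (mod 19) since 16·6 = 96 ≡ 1, so λ ≡ 7.
  x = λ² - 17 - 14 = 49 - 31 ≡ 18; y = λ·(17 - 18) - 3 ≡ 9. → (18, 9)
9P: (18, 9) + (14, 1). λ = (1 - 9)/(14 - 18) ≡ 11/15 mod 19. 15⁻¹ ≡ 14 (mod 19) since 15·14 = 210 ≡ 1, so λ ≡ 2.
  x = λ² - 18 - 14 = 4 - 32 ≡ 10; y = λ·(18 - 10) - 9 ≡ 7. → (10, 7)
10P: (10, 7) + (14, 1). λ = (1 - 7)/(14 - 10) ≡ 13/4 mod 19. 4⁻¹ ≡ 5 (mod 19) since 4·5 = 20 ≡ 1, so λ ≡ 8.
  x = λ² - 10 - 14 = 64 - 24 ≡ 2; y = λ·(10 - 2) - 7 ≡ 0. → (2, 0)

(2, 0)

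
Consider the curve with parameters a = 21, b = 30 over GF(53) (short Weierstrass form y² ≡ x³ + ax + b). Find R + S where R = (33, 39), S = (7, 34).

(7, 19)

(33, 39) + (7, 34). λ = (34 - 39)/(7 - 33) ≡ 48/27 mod 53. 27⁻¹ ≡ 2 (mod 53) since 27·2 = 54 ≡ 1, so λ ≡ 43.
  x = λ² - 33 - 7 = 1849 - 40 ≡ 7; y = λ·(33 - 7) - 39 ≡ 19. → (7, 19)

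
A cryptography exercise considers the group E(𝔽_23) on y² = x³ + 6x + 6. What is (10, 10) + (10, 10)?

(11, 0)

tangent at (10, 10): λ = (3·10² + 6)/(2·10) ≡ 7/20. 20⁻¹ ≡ 15 (mod 23) since 20·15 = 300 ≡ 1, so λ ≡ 7·15 ≡ 13.
  x = λ² - 10 - 10 = 169 - 20 ≡ 11; y = λ·(10 - 11) - 10 ≡ 0. → (11, 0)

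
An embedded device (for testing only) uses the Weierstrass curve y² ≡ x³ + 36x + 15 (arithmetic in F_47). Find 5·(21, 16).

Write P = (21, 16).
Double-and-add on 5 = (101)₂. Start with P = (21, 16) for the leading 1-bit.
double: tangent at (21, 16): λ = (3·21² + 36)/(2·16) ≡ 43/32. 32⁻¹ ≡ 25 (mod 47), so λ ≡ 43·25 ≡ 41.
  x = λ² - 21 - 21 = 1681 - 42 ≡ 41; y = λ·(21 - 41) - 16 ≡ 10. → (41, 10)
double: tangent at (41, 10): λ = (3·41² + 36)/(2·10) ≡ 3/20. 20⁻¹ ≡ 40 (mod 47) since 20·40 = 800 ≡ 1, so λ ≡ 3·40 ≡ 26.
  x = λ² - 41 - 41 = 676 - 82 ≡ 30; y = λ·(41 - 30) - 10 ≡ 41. → (30, 41)
add P: (30, 41) + (21, 16). λ = (16 - 41)/(21 - 30) ≡ 22/38 mod 47. 38⁻¹ ≡ 26 (mod 47) since 38·26 = 988 ≡ 1, so λ ≡ 8.
  x = λ² - 30 - 21 = 64 - 51 ≡ 13; y = λ·(30 - 13) - 41 ≡ 1. → (13, 1)

(13, 1)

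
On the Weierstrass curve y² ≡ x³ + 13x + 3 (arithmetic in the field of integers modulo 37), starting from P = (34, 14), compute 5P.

(34, 14)

Double-and-add on 5 = (101)₂. Start with P = (34, 14) for the leading 1-bit.
double: tangent at (34, 14): λ = (3·34² + 13)/(2·14) ≡ 3/28. 28⁻¹ ≡ 4 (mod 37), so λ ≡ 3·4 ≡ 12.
  x = λ² - 34 - 34 = 144 - 68 ≡ 2; y = λ·(34 - 2) - 14 ≡ 0. → (2, 0)
double: (2, 0) + (2, 0): same x and y₁ ≡ -y₂, so the sum is ∞.
add P: ∞ + (34, 14) = (34, 14) (identity).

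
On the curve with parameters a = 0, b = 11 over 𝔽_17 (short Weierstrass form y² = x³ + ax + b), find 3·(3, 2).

Write Q = (3, 2).
Repeated addition: build up to 3Q.
2Q: tangent at (3, 2): λ = (3·3² + 0)/(2·2) ≡ 10/4. 4⁻¹ ≡ 13 (mod 17), so λ ≡ 10·13 ≡ 11.
  x = λ² - 3 - 3 = 121 - 6 ≡ 13; y = λ·(3 - 13) - 2 ≡ 7. → (13, 7)
3Q: (13, 7) + (3, 2). λ = (2 - 7)/(3 - 13) ≡ 12/7 mod 17. 7⁻¹ ≡ 5 (mod 17), so λ ≡ 9.
  x = λ² - 13 - 3 = 81 - 16 ≡ 14; y = λ·(13 - 14) - 7 ≡ 1. → (14, 1)

(14, 1)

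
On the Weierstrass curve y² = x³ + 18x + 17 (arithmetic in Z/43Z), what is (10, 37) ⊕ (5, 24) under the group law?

(21, 29)

(10, 37) + (5, 24). λ = (24 - 37)/(5 - 10) ≡ 30/38 mod 43. 38⁻¹ ≡ 17 (mod 43), so λ ≡ 37.
  x = λ² - 10 - 5 = 1369 - 15 ≡ 21; y = λ·(10 - 21) - 37 ≡ 29. → (21, 29)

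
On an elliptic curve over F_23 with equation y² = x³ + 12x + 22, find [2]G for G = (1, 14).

tangent at (1, 14): λ = (3·1² + 12)/(2·14) ≡ 15/5. 5⁻¹ ≡ 14 (mod 23) since 5·14 = 70 ≡ 1, so λ ≡ 15·14 ≡ 3.
  x = λ² - 1 - 1 = 9 - 2 ≡ 7; y = λ·(1 - 7) - 14 ≡ 14. → (7, 14)

(7, 14)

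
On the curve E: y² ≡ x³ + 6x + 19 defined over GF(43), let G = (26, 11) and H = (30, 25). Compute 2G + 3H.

(27, 27)

First 2G:
Repeated addition: build up to 2G.
2G: tangent at (26, 11): λ = (3·26² + 6)/(2·11) ≡ 13/22. 22⁻¹ ≡ 2 (mod 43) since 22·2 = 44 ≡ 1, so λ ≡ 13·2 ≡ 26.
  x = λ² - 26 - 26 = 676 - 52 ≡ 22; y = λ·(26 - 22) - 11 ≡ 7. → (22, 7)
2G = (22, 7).
Next 3H:
Repeated addition: build up to 3H.
2H: tangent at (30, 25): λ = (3·30² + 6)/(2·25) ≡ 40/7. 7⁻¹ ≡ 37 (mod 43) since 7·37 = 259 ≡ 1, so λ ≡ 40·37 ≡ 18.
  x = λ² - 30 - 30 = 324 - 60 ≡ 6; y = λ·(30 - 6) - 25 ≡ 20. → (6, 20)
3H: (6, 20) + (30, 25). λ = (25 - 20)/(30 - 6) ≡ 5/24 mod 43. 24⁻¹ ≡ 9 (mod 43) since 24·9 = 216 ≡ 1, so λ ≡ 2.
  x = λ² - 6 - 30 = 4 - 36 ≡ 11; y = λ·(6 - 11) - 20 ≡ 13. → (11, 13)
3H = (11, 13).
Finally 2G + 3H:
(22, 7) + (11, 13). λ = (13 - 7)/(11 - 22) ≡ 6/32 mod 43. 32⁻¹ ≡ 39 (mod 43), so λ ≡ 19.
  x = λ² - 22 - 11 = 361 - 33 ≡ 27; y = λ·(22 - 27) - 7 ≡ 27. → (27, 27)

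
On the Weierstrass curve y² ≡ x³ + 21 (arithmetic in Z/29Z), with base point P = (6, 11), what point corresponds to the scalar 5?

Repeated addition: build up to 5P.
2P: tangent at (6, 11): λ = (3·6² + 0)/(2·11) ≡ 21/22. 22⁻¹ ≡ 4 (mod 29), so λ ≡ 21·4 ≡ 26.
  x = λ² - 6 - 6 = 676 - 12 ≡ 26; y = λ·(6 - 26) - 11 ≡ 20. → (26, 20)
3P: (26, 20) + (6, 11). λ = (11 - 20)/(6 - 26) ≡ 20/9 mod 29. 9⁻¹ ≡ 13 (mod 29), so λ ≡ 28.
  x = λ² - 26 - 6 = 784 - 32 ≡ 27; y = λ·(26 - 27) - 20 ≡ 10. → (27, 10)
4P: (27, 10) + (6, 11). λ = (11 - 10)/(6 - 27) ≡ 1/8 mod 29. 8⁻¹ ≡ 11 (mod 29), so λ ≡ 11.
  x = λ² - 27 - 6 = 121 - 33 ≡ 1; y = λ·(27 - 1) - 10 ≡ 15. → (1, 15)
5P: (1, 15) + (6, 11). λ = (11 - 15)/(6 - 1) ≡ 25/5 mod 29. 5⁻¹ ≡ 6 (mod 29) since 5·6 = 30 ≡ 1, so λ ≡ 5.
  x = λ² - 1 - 6 = 25 - 7 ≡ 18; y = λ·(1 - 18) - 15 ≡ 16. → (18, 16)

(18, 16)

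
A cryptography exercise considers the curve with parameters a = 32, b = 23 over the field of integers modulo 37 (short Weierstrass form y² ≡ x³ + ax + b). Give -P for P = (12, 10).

-(12, 10) = (12, -10 mod 37) = (12, 27).

(12, 27)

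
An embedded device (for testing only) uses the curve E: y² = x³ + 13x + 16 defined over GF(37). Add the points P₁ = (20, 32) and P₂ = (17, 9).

(20, 32) + (17, 9). λ = (9 - 32)/(17 - 20) ≡ 14/34 mod 37. 34⁻¹ ≡ 12 (mod 37) since 34·12 = 408 ≡ 1, so λ ≡ 20.
  x = λ² - 20 - 17 = 400 - 37 ≡ 30; y = λ·(20 - 30) - 32 ≡ 27. → (30, 27)

(30, 27)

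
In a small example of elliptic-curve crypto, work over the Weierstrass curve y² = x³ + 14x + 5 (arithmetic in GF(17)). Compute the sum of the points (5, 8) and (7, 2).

(5, 8) + (7, 2). λ = (2 - 8)/(7 - 5) ≡ 11/2 mod 17. 2⁻¹ ≡ 9 (mod 17), so λ ≡ 14.
  x = λ² - 5 - 7 = 196 - 12 ≡ 14; y = λ·(5 - 14) - 8 ≡ 2. → (14, 2)

(14, 2)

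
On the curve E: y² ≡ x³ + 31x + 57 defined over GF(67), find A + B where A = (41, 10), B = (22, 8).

(66, 5)

(41, 10) + (22, 8). λ = (8 - 10)/(22 - 41) ≡ 65/48 mod 67. 48⁻¹ ≡ 7 (mod 67), so λ ≡ 53.
  x = λ² - 41 - 22 = 2809 - 63 ≡ 66; y = λ·(41 - 66) - 10 ≡ 5. → (66, 5)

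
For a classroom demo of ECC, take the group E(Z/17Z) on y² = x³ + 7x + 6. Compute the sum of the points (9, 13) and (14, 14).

(9, 4)

(9, 13) + (14, 14). λ = (14 - 13)/(14 - 9) ≡ 1/5 mod 17. 5⁻¹ ≡ 7 (mod 17), so λ ≡ 7.
  x = λ² - 9 - 14 = 49 - 23 ≡ 9; y = λ·(9 - 9) - 13 ≡ 4. → (9, 4)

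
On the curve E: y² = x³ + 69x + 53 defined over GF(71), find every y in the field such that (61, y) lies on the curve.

x³ + 69x + 53 = 231243 ≡ 67 (mod 71).
67 is a non-residue mod 71; no y exists.

none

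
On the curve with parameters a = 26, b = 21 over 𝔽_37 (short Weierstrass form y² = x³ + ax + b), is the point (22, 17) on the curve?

yes

y² = 17² ≡ 30; x³ + 26x + 21 = 11241 ≡ 30 (mod 37). 30 = 30.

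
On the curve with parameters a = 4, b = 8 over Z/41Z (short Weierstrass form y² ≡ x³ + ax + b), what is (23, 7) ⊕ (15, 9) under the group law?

(21, 13)

(23, 7) + (15, 9). λ = (9 - 7)/(15 - 23) ≡ 2/33 mod 41. 33⁻¹ ≡ 5 (mod 41), so λ ≡ 10.
  x = λ² - 23 - 15 = 100 - 38 ≡ 21; y = λ·(23 - 21) - 7 ≡ 13. → (21, 13)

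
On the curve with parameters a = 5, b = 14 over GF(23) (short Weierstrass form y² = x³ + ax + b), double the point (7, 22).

tangent at (7, 22): λ = (3·7² + 5)/(2·22) ≡ 14/21. 21⁻¹ ≡ 11 (mod 23) since 21·11 = 231 ≡ 1, so λ ≡ 14·11 ≡ 16.
  x = λ² - 7 - 7 = 256 - 14 ≡ 12; y = λ·(7 - 12) - 22 ≡ 13. → (12, 13)

(12, 13)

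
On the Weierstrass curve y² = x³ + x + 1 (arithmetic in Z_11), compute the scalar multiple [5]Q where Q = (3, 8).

Repeated addition: build up to 5Q.
2Q: tangent at (3, 8): λ = (3·3² + 1)/(2·8) ≡ 6/5. 5⁻¹ ≡ 9 (mod 11), so λ ≡ 6·9 ≡ 10.
  x = λ² - 3 - 3 = 100 - 6 ≡ 6; y = λ·(3 - 6) - 8 ≡ 6. → (6, 6)
3Q: (6, 6) + (3, 8). λ = (8 - 6)/(3 - 6) ≡ 2/8 mod 11. 8⁻¹ ≡ 7 (mod 11), so λ ≡ 3.
  x = λ² - 6 - 3 = 9 - 9 ≡ 0; y = λ·(6 - 0) - 6 ≡ 1. → (0, 1)
4Q: (0, 1) + (3, 8). λ = (8 - 1)/(3 - 0) ≡ 7/3 mod 11. 3⁻¹ ≡ 4 (mod 11), so λ ≡ 6.
  x = λ² - 0 - 3 = 36 - 3 ≡ 0; y = λ·(0 - 0) - 1 ≡ 10. → (0, 10)
5Q: (0, 10) + (3, 8). λ = (8 - 10)/(3 - 0) ≡ 9/3 mod 11. 3⁻¹ ≡ 4 (mod 11) since 3·4 = 12 ≡ 1, so λ ≡ 3.
  x = λ² - 0 - 3 = 9 - 3 ≡ 6; y = λ·(0 - 6) - 10 ≡ 5. → (6, 5)

(6, 5)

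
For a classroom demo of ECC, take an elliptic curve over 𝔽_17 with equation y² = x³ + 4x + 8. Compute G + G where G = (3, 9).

tangent at (3, 9): λ = (3·3² + 4)/(2·9) ≡ 14/1. 1⁻¹ ≡ 1 (mod 17), so λ ≡ 14·1 ≡ 14.
  x = λ² - 3 - 3 = 196 - 6 ≡ 3; y = λ·(3 - 3) - 9 ≡ 8. → (3, 8)

(3, 8)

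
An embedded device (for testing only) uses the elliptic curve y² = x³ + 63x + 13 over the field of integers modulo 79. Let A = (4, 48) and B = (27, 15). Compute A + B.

(4, 48) + (27, 15). λ = (15 - 48)/(27 - 4) ≡ 46/23 mod 79. 23⁻¹ ≡ 55 (mod 79), so λ ≡ 2.
  x = λ² - 4 - 27 = 4 - 31 ≡ 52; y = λ·(4 - 52) - 48 ≡ 14. → (52, 14)

(52, 14)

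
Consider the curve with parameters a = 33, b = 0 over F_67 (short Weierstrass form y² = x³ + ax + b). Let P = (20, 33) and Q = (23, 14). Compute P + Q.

(20, 33) + (23, 14). λ = (14 - 33)/(23 - 20) ≡ 48/3 mod 67. 3⁻¹ ≡ 45 (mod 67), so λ ≡ 16.
  x = λ² - 20 - 23 = 256 - 43 ≡ 12; y = λ·(20 - 12) - 33 ≡ 28. → (12, 28)

(12, 28)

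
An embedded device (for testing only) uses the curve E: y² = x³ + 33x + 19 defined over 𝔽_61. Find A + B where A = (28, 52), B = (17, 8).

(32, 54)

(28, 52) + (17, 8). λ = (8 - 52)/(17 - 28) ≡ 17/50 mod 61. 50⁻¹ ≡ 11 (mod 61), so λ ≡ 4.
  x = λ² - 28 - 17 = 16 - 45 ≡ 32; y = λ·(28 - 32) - 52 ≡ 54. → (32, 54)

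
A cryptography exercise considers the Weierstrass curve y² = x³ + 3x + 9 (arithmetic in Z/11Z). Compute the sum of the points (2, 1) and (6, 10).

(2, 1) + (6, 10). λ = (10 - 1)/(6 - 2) ≡ 9/4 mod 11. 4⁻¹ ≡ 3 (mod 11), so λ ≡ 5.
  x = λ² - 2 - 6 = 25 - 8 ≡ 6; y = λ·(2 - 6) - 1 ≡ 1. → (6, 1)

(6, 1)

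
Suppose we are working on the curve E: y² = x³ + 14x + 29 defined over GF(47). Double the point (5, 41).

(14, 14)

tangent at (5, 41): λ = (3·5² + 14)/(2·41) ≡ 42/35. 35⁻¹ ≡ 43 (mod 47) since 35·43 = 1505 ≡ 1, so λ ≡ 42·43 ≡ 20.
  x = λ² - 5 - 5 = 400 - 10 ≡ 14; y = λ·(5 - 14) - 41 ≡ 14. → (14, 14)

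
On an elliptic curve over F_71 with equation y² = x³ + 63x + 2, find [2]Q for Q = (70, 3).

tangent at (70, 3): λ = (3·70² + 63)/(2·3) ≡ 66/6. 6⁻¹ ≡ 12 (mod 71), so λ ≡ 66·12 ≡ 11.
  x = λ² - 70 - 70 = 121 - 140 ≡ 52; y = λ·(70 - 52) - 3 ≡ 53. → (52, 53)

(52, 53)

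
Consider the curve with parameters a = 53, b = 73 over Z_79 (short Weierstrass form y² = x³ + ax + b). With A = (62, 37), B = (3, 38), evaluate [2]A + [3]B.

(48, 9)

First 2A:
Repeated addition: build up to 2A.
2A: tangent at (62, 37): λ = (3·62² + 53)/(2·37) ≡ 51/74. 74⁻¹ ≡ 63 (mod 79), so λ ≡ 51·63 ≡ 53.
  x = λ² - 62 - 62 = 2809 - 124 ≡ 78; y = λ·(62 - 78) - 37 ≡ 63. → (78, 63)
2A = (78, 63).
Next 3B:
Repeated addition: build up to 3B.
2B: tangent at (3, 38): λ = (3·3² + 53)/(2·38) ≡ 1/76. 76⁻¹ ≡ 26 (mod 79), so λ ≡ 1·26 ≡ 26.
  x = λ² - 3 - 3 = 676 - 6 ≡ 38; y = λ·(3 - 38) - 38 ≡ 0. → (38, 0)
3B: (38, 0) + (3, 38). λ = (38 - 0)/(3 - 38) ≡ 38/44 mod 79. 44⁻¹ ≡ 9 (mod 79) since 44·9 = 396 ≡ 1, so λ ≡ 26.
  x = λ² - 38 - 3 = 676 - 41 ≡ 3; y = λ·(38 - 3) - 0 ≡ 41. → (3, 41)
3B = (3, 41).
Finally 2A + 3B:
(78, 63) + (3, 41). λ = (41 - 63)/(3 - 78) ≡ 57/4 mod 79. 4⁻¹ ≡ 20 (mod 79) since 4·20 = 80 ≡ 1, so λ ≡ 34.
  x = λ² - 78 - 3 = 1156 - 81 ≡ 48; y = λ·(78 - 48) - 63 ≡ 9. → (48, 9)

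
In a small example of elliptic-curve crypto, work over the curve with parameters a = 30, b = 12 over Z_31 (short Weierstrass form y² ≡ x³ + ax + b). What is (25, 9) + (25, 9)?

(26, 4)

tangent at (25, 9): λ = (3·25² + 30)/(2·9) ≡ 14/18. 18⁻¹ ≡ 19 (mod 31), so λ ≡ 14·19 ≡ 18.
  x = λ² - 25 - 25 = 324 - 50 ≡ 26; y = λ·(25 - 26) - 9 ≡ 4. → (26, 4)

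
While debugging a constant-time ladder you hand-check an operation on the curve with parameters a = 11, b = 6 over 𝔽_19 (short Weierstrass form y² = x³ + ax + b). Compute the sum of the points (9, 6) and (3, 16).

(9, 6) + (3, 16). λ = (16 - 6)/(3 - 9) ≡ 10/13 mod 19. 13⁻¹ ≡ 3 (mod 19) since 13·3 = 39 ≡ 1, so λ ≡ 11.
  x = λ² - 9 - 3 = 121 - 12 ≡ 14; y = λ·(9 - 14) - 6 ≡ 15. → (14, 15)

(14, 15)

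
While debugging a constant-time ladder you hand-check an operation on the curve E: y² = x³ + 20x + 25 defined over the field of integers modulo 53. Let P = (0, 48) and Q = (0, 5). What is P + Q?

The two points share x = 0 and their y-coordinates satisfy 48 + 5 ≡ 0 (mod 53), so they are inverses. Their sum is the point at infinity.

O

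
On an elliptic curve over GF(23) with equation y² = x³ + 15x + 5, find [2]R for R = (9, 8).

(21, 17)

tangent at (9, 8): λ = (3·9² + 15)/(2·8) ≡ 5/16. 16⁻¹ ≡ 13 (mod 23), so λ ≡ 5·13 ≡ 19.
  x = λ² - 9 - 9 = 361 - 18 ≡ 21; y = λ·(9 - 21) - 8 ≡ 17. → (21, 17)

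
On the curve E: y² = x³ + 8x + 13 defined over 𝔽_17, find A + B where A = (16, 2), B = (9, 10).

(16, 2) + (9, 10). λ = (10 - 2)/(9 - 16) ≡ 8/10 mod 17. 10⁻¹ ≡ 12 (mod 17) since 10·12 = 120 ≡ 1, so λ ≡ 11.
  x = λ² - 16 - 9 = 121 - 25 ≡ 11; y = λ·(16 - 11) - 2 ≡ 2. → (11, 2)

(11, 2)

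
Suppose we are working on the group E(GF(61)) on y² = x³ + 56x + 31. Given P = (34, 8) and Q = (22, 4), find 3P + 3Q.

(30, 23)

First 3P:
Repeated addition: build up to 3P.
2P: tangent at (34, 8): λ = (3·34² + 56)/(2·8) ≡ 47/16. 16⁻¹ ≡ 42 (mod 61) since 16·42 = 672 ≡ 1, so λ ≡ 47·42 ≡ 22.
  x = λ² - 34 - 34 = 484 - 68 ≡ 50; y = λ·(34 - 50) - 8 ≡ 6. → (50, 6)
3P: (50, 6) + (34, 8). λ = (8 - 6)/(34 - 50) ≡ 2/45 mod 61. 45⁻¹ ≡ 19 (mod 61) since 45·19 = 855 ≡ 1, so λ ≡ 38.
  x = λ² - 50 - 34 = 1444 - 84 ≡ 18; y = λ·(50 - 18) - 6 ≡ 51. → (18, 51)
3P = (18, 51).
Next 3Q:
Repeated addition: build up to 3Q.
2Q: tangent at (22, 4): λ = (3·22² + 56)/(2·4) ≡ 44/8. 8⁻¹ ≡ 23 (mod 61), so λ ≡ 44·23 ≡ 36.
  x = λ² - 22 - 22 = 1296 - 44 ≡ 32; y = λ·(22 - 32) - 4 ≡ 2. → (32, 2)
3Q: (32, 2) + (22, 4). λ = (4 - 2)/(22 - 32) ≡ 2/51 mod 61. 51⁻¹ ≡ 6 (mod 61), so λ ≡ 12.
  x = λ² - 32 - 22 = 144 - 54 ≡ 29; y = λ·(32 - 29) - 2 ≡ 34. → (29, 34)
3Q = (29, 34).
Finally 3P + 3Q:
(18, 51) + (29, 34). λ = (34 - 51)/(29 - 18) ≡ 44/11 mod 61. 11⁻¹ ≡ 50 (mod 61) since 11·50 = 550 ≡ 1, so λ ≡ 4.
  x = λ² - 18 - 29 = 16 - 47 ≡ 30; y = λ·(18 - 30) - 51 ≡ 23. → (30, 23)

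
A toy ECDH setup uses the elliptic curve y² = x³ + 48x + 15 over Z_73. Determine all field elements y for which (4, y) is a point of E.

none

x³ + 48x + 15 = 271 ≡ 52 (mod 73).
52 is a non-residue mod 73; no y exists.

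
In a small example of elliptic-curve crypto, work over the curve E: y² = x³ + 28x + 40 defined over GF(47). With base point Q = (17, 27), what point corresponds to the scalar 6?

Double-and-add on 6 = (110)₂. Start with Q = (17, 27) for the leading 1-bit.
double: tangent at (17, 27): λ = (3·17² + 28)/(2·27) ≡ 2/7. 7⁻¹ ≡ 27 (mod 47), so λ ≡ 2·27 ≡ 7.
  x = λ² - 17 - 17 = 49 - 34 ≡ 15; y = λ·(17 - 15) - 27 ≡ 34. → (15, 34)
add Q: (15, 34) + (17, 27). λ = (27 - 34)/(17 - 15) ≡ 40/2 mod 47. 2⁻¹ ≡ 24 (mod 47), so λ ≡ 20.
  x = λ² - 15 - 17 = 400 - 32 ≡ 39; y = λ·(15 - 39) - 34 ≡ 3. → (39, 3)
double: tangent at (39, 3): λ = (3·39² + 28)/(2·3) ≡ 32/6. 6⁻¹ ≡ 8 (mod 47), so λ ≡ 32·8 ≡ 21.
  x = λ² - 39 - 39 = 441 - 78 ≡ 34; y = λ·(39 - 34) - 3 ≡ 8. → (34, 8)

(34, 8)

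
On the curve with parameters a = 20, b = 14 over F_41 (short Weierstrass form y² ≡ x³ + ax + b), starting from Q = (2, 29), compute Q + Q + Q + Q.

(14, 39)

Double-and-add on 4 = (100)₂. Start with Q = (2, 29) for the leading 1-bit.
double: tangent at (2, 29): λ = (3·2² + 20)/(2·29) ≡ 32/17. 17⁻¹ ≡ 29 (mod 41), so λ ≡ 32·29 ≡ 26.
  x = λ² - 2 - 2 = 676 - 4 ≡ 16; y = λ·(2 - 16) - 29 ≡ 17. → (16, 17)
double: tangent at (16, 17): λ = (3·16² + 20)/(2·17) ≡ 9/34. 34⁻¹ ≡ 35 (mod 41) since 34·35 = 1190 ≡ 1, so λ ≡ 9·35 ≡ 28.
  x = λ² - 16 - 16 = 784 - 32 ≡ 14; y = λ·(16 - 14) - 17 ≡ 39. → (14, 39)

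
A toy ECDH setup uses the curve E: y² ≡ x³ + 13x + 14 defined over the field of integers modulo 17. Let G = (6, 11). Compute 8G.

(14, 13)

Repeated addition: build up to 8G.
2G: tangent at (6, 11): λ = (3·6² + 13)/(2·11) ≡ 2/5. 5⁻¹ ≡ 7 (mod 17) since 5·7 = 35 ≡ 1, so λ ≡ 2·7 ≡ 14.
  x = λ² - 6 - 6 = 196 - 12 ≡ 14; y = λ·(6 - 14) - 11 ≡ 13. → (14, 13)
3G: (14, 13) + (6, 11). λ = (11 - 13)/(6 - 14) ≡ 15/9 mod 17. 9⁻¹ ≡ 2 (mod 17) since 9·2 = 18 ≡ 1, so λ ≡ 13.
  x = λ² - 14 - 6 = 169 - 20 ≡ 13; y = λ·(14 - 13) - 13 ≡ 0. → (13, 0)
4G: (13, 0) + (6, 11). λ = (11 - 0)/(6 - 13) ≡ 11/10 mod 17. 10⁻¹ ≡ 12 (mod 17), so λ ≡ 13.
  x = λ² - 13 - 6 = 169 - 19 ≡ 14; y = λ·(13 - 14) - 0 ≡ 4. → (14, 4)
5G: (14, 4) + (6, 11). λ = (11 - 4)/(6 - 14) ≡ 7/9 mod 17. 9⁻¹ ≡ 2 (mod 17) since 9·2 = 18 ≡ 1, so λ ≡ 14.
  x = λ² - 14 - 6 = 196 - 20 ≡ 6; y = λ·(14 - 6) - 4 ≡ 6. → (6, 6)
6G: (6, 6) + (6, 11): same x and y₁ ≡ -y₂, so the sum is 𝒪.
7G: 𝒪 + (6, 11) = (6, 11) (identity).
8G: tangent at (6, 11): λ = (3·6² + 13)/(2·11) ≡ 2/5. 5⁻¹ ≡ 7 (mod 17), so λ ≡ 2·7 ≡ 14.
  x = λ² - 6 - 6 = 196 - 12 ≡ 14; y = λ·(6 - 14) - 11 ≡ 13. → (14, 13)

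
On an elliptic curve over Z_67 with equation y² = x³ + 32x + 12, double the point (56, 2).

(46, 14)

tangent at (56, 2): λ = (3·56² + 32)/(2·2) ≡ 60/4. 4⁻¹ ≡ 17 (mod 67) since 4·17 = 68 ≡ 1, so λ ≡ 60·17 ≡ 15.
  x = λ² - 56 - 56 = 225 - 112 ≡ 46; y = λ·(56 - 46) - 2 ≡ 14. → (46, 14)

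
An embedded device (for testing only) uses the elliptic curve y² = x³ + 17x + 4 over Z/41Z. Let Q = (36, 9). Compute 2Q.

(26, 33)

tangent at (36, 9): λ = (3·36² + 17)/(2·9) ≡ 10/18. 18⁻¹ ≡ 16 (mod 41) since 18·16 = 288 ≡ 1, so λ ≡ 10·16 ≡ 37.
  x = λ² - 36 - 36 = 1369 - 72 ≡ 26; y = λ·(36 - 26) - 9 ≡ 33. → (26, 33)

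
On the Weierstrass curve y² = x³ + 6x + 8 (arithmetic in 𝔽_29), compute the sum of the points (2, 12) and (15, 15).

(16, 16)

(2, 12) + (15, 15). λ = (15 - 12)/(15 - 2) ≡ 3/13 mod 29. 13⁻¹ ≡ 9 (mod 29) since 13·9 = 117 ≡ 1, so λ ≡ 27.
  x = λ² - 2 - 15 = 729 - 17 ≡ 16; y = λ·(2 - 16) - 12 ≡ 16. → (16, 16)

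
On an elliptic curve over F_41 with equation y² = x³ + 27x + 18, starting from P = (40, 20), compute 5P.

(38, 19)

Double-and-add on 5 = (101)₂. Start with P = (40, 20) for the leading 1-bit.
double: tangent at (40, 20): λ = (3·40² + 27)/(2·20) ≡ 30/40. 40⁻¹ ≡ 40 (mod 41), so λ ≡ 30·40 ≡ 11.
  x = λ² - 40 - 40 = 121 - 80 ≡ 0; y = λ·(40 - 0) - 20 ≡ 10. → (0, 10)
double: tangent at (0, 10): λ = (3·0² + 27)/(2·10) ≡ 27/20. 20⁻¹ ≡ 39 (mod 41) since 20·39 = 780 ≡ 1, so λ ≡ 27·39 ≡ 28.
  x = λ² - 0 - 0 = 784 - 0 ≡ 5; y = λ·(0 - 5) - 10 ≡ 14. → (5, 14)
add P: (5, 14) + (40, 20). λ = (20 - 14)/(40 - 5) ≡ 6/35 mod 41. 35⁻¹ ≡ 34 (mod 41), so λ ≡ 40.
  x = λ² - 5 - 40 = 1600 - 45 ≡ 38; y = λ·(5 - 38) - 14 ≡ 19. → (38, 19)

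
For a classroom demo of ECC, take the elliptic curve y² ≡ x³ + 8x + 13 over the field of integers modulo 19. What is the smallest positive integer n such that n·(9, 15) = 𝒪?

8

2P: tangent at (9, 15): λ = (3·9² + 8)/(2·15) ≡ 4/11. 11⁻¹ ≡ 7 (mod 19) since 11·7 = 77 ≡ 1, so λ ≡ 4·7 ≡ 9.
  x = λ² - 9 - 9 = 81 - 18 ≡ 6; y = λ·(9 - 6) - 15 ≡ 12. → (6, 12)
3P: (6, 12) + (9, 15). λ = (15 - 12)/(9 - 6) ≡ 3/3 mod 19. 3⁻¹ ≡ 13 (mod 19), so λ ≡ 1.
  x = λ² - 6 - 9 = 1 - 15 ≡ 5; y = λ·(6 - 5) - 12 ≡ 8. → (5, 8)
4P: (5, 8) + (9, 15). λ = (15 - 8)/(9 - 5) ≡ 7/4 mod 19. 4⁻¹ ≡ 5 (mod 19) since 4·5 = 20 ≡ 1, so λ ≡ 16.
  x = λ² - 5 - 9 = 256 - 14 ≡ 14; y = λ·(5 - 14) - 8 ≡ 0. → (14, 0)
5P: (14, 0) + (9, 15). λ = (15 - 0)/(9 - 14) ≡ 15/14 mod 19. 14⁻¹ ≡ 15 (mod 19), so λ ≡ 16.
  x = λ² - 14 - 9 = 256 - 23 ≡ 5; y = λ·(14 - 5) - 0 ≡ 11. → (5, 11)
6P: (5, 11) + (9, 15). λ = (15 - 11)/(9 - 5) ≡ 4/4 mod 19. 4⁻¹ ≡ 5 (mod 19) since 4·5 = 20 ≡ 1, so λ ≡ 1.
  x = λ² - 5 - 9 = 1 - 14 ≡ 6; y = λ·(5 - 6) - 11 ≡ 7. → (6, 7)
7P: (6, 7) + (9, 15). λ = (15 - 7)/(9 - 6) ≡ 8/3 mod 19. 3⁻¹ ≡ 13 (mod 19), so λ ≡ 9.
  x = λ² - 6 - 9 = 81 - 15 ≡ 9; y = λ·(6 - 9) - 7 ≡ 4. → (9, 4)
8P: (9, 4) + (9, 15): same x and y₁ ≡ -y₂, so the sum is 𝒪.
8P = 𝒪, so the order is 8.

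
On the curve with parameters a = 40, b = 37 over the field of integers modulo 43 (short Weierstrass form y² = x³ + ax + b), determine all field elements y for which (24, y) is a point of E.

none

x³ + 40x + 37 = 14821 ≡ 29 (mod 43).
29 is a non-residue mod 43; no y exists.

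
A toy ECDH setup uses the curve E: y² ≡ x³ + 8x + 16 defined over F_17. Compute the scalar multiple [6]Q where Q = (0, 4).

Repeated addition: build up to 6Q.
2Q: tangent at (0, 4): λ = (3·0² + 8)/(2·4) ≡ 8/8. 8⁻¹ ≡ 15 (mod 17), so λ ≡ 8·15 ≡ 1.
  x = λ² - 0 - 0 = 1 - 0 ≡ 1; y = λ·(0 - 1) - 4 ≡ 12. → (1, 12)
3Q: (1, 12) + (0, 4). λ = (4 - 12)/(0 - 1) ≡ 9/16 mod 17. 16⁻¹ ≡ 16 (mod 17), so λ ≡ 8.
  x = λ² - 1 - 0 = 64 - 1 ≡ 12; y = λ·(1 - 12) - 12 ≡ 2. → (12, 2)
4Q: (12, 2) + (0, 4). λ = (4 - 2)/(0 - 12) ≡ 2/5 mod 17. 5⁻¹ ≡ 7 (mod 17), so λ ≡ 14.
  x = λ² - 12 - 0 = 196 - 12 ≡ 14; y = λ·(12 - 14) - 2 ≡ 4. → (14, 4)
5Q: (14, 4) + (0, 4). λ = (4 - 4)/(0 - 14) ≡ 0/3 mod 17. 3⁻¹ ≡ 6 (mod 17) since 3·6 = 18 ≡ 1, so λ ≡ 0.
  x = λ² - 14 - 0 = 0 - 14 ≡ 3; y = λ·(14 - 3) - 4 ≡ 13. → (3, 13)
6Q: (3, 13) + (0, 4). λ = (4 - 13)/(0 - 3) ≡ 8/14 mod 17. 14⁻¹ ≡ 11 (mod 17), so λ ≡ 3.
  x = λ² - 3 - 0 = 9 - 3 ≡ 6; y = λ·(3 - 6) - 13 ≡ 12. → (6, 12)

(6, 12)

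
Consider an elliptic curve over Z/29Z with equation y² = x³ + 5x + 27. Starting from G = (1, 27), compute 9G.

Double-and-add on 9 = (1001)₂. Start with G = (1, 27) for the leading 1-bit.
double: tangent at (1, 27): λ = (3·1² + 5)/(2·27) ≡ 8/25. 25⁻¹ ≡ 7 (mod 29) since 25·7 = 175 ≡ 1, so λ ≡ 8·7 ≡ 27.
  x = λ² - 1 - 1 = 729 - 2 ≡ 2; y = λ·(1 - 2) - 27 ≡ 4. → (2, 4)
double: tangent at (2, 4): λ = (3·2² + 5)/(2·4) ≡ 17/8. 8⁻¹ ≡ 11 (mod 29), so λ ≡ 17·11 ≡ 13.
  x = λ² - 2 - 2 = 169 - 4 ≡ 20; y = λ·(2 - 20) - 4 ≡ 23. → (20, 23)
double: tangent at (20, 23): λ = (3·20² + 5)/(2·23) ≡ 16/17. 17⁻¹ ≡ 12 (mod 29), so λ ≡ 16·12 ≡ 18.
  x = λ² - 20 - 20 = 324 - 40 ≡ 23; y = λ·(20 - 23) - 23 ≡ 10. → (23, 10)
add G: (23, 10) + (1, 27). λ = (27 - 10)/(1 - 23) ≡ 17/7 mod 29. 7⁻¹ ≡ 25 (mod 29), so λ ≡ 19.
  x = λ² - 23 - 1 = 361 - 24 ≡ 18; y = λ·(23 - 18) - 10 ≡ 27. → (18, 27)

(18, 27)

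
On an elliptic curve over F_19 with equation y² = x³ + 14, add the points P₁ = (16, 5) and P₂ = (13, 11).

(16, 5) + (13, 11). λ = (11 - 5)/(13 - 16) ≡ 6/16 mod 19. 16⁻¹ ≡ 6 (mod 19) since 16·6 = 96 ≡ 1, so λ ≡ 17.
  x = λ² - 16 - 13 = 289 - 29 ≡ 13; y = λ·(16 - 13) - 5 ≡ 8. → (13, 8)

(13, 8)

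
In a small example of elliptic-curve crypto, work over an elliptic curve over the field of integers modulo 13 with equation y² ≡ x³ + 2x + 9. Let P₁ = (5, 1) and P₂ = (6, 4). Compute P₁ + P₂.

(5, 1) + (6, 4). λ = (4 - 1)/(6 - 5) ≡ 3/1 mod 13. 1⁻¹ ≡ 1 (mod 13), so λ ≡ 3.
  x = λ² - 5 - 6 = 9 - 11 ≡ 11; y = λ·(5 - 11) - 1 ≡ 7. → (11, 7)

(11, 7)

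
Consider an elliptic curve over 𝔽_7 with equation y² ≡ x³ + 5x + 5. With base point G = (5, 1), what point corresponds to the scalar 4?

Repeated addition: build up to 4G.
2G: tangent at (5, 1): λ = (3·5² + 5)/(2·1) ≡ 3/2. 2⁻¹ ≡ 4 (mod 7) since 2·4 = 8 ≡ 1, so λ ≡ 3·4 ≡ 5.
  x = λ² - 5 - 5 = 25 - 10 ≡ 1; y = λ·(5 - 1) - 1 ≡ 5. → (1, 5)
3G: (1, 5) + (5, 1). λ = (1 - 5)/(5 - 1) ≡ 3/4 mod 7. 4⁻¹ ≡ 2 (mod 7), so λ ≡ 6.
  x = λ² - 1 - 5 = 36 - 6 ≡ 2; y = λ·(1 - 2) - 5 ≡ 3. → (2, 3)
4G: (2, 3) + (5, 1). λ = (1 - 3)/(5 - 2) ≡ 5/3 mod 7. 3⁻¹ ≡ 5 (mod 7), so λ ≡ 4.
  x = λ² - 2 - 5 = 16 - 7 ≡ 2; y = λ·(2 - 2) - 3 ≡ 4. → (2, 4)

(2, 4)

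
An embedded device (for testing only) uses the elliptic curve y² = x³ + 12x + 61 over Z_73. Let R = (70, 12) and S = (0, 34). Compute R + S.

(0, 39)

(70, 12) + (0, 34). λ = (34 - 12)/(0 - 70) ≡ 22/3 mod 73. 3⁻¹ ≡ 49 (mod 73), so λ ≡ 56.
  x = λ² - 70 - 0 = 3136 - 70 ≡ 0; y = λ·(70 - 0) - 12 ≡ 39. → (0, 39)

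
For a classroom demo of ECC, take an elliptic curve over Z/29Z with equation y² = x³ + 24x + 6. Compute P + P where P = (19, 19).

tangent at (19, 19): λ = (3·19² + 24)/(2·19) ≡ 5/9. 9⁻¹ ≡ 13 (mod 29), so λ ≡ 5·13 ≡ 7.
  x = λ² - 19 - 19 = 49 - 38 ≡ 11; y = λ·(19 - 11) - 19 ≡ 8. → (11, 8)

(11, 8)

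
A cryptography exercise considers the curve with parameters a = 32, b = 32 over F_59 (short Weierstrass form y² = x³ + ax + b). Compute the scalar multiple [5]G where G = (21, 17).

(7, 56)

Repeated addition: build up to 5G.
2G: tangent at (21, 17): λ = (3·21² + 32)/(2·17) ≡ 57/34. 34⁻¹ ≡ 33 (mod 59) since 34·33 = 1122 ≡ 1, so λ ≡ 57·33 ≡ 52.
  x = λ² - 21 - 21 = 2704 - 42 ≡ 7; y = λ·(21 - 7) - 17 ≡ 3. → (7, 3)
3G: (7, 3) + (21, 17). λ = (17 - 3)/(21 - 7) ≡ 14/14 mod 59. 14⁻¹ ≡ 38 (mod 59), so λ ≡ 1.
  x = λ² - 7 - 21 = 1 - 28 ≡ 32; y = λ·(7 - 32) - 3 ≡ 31. → (32, 31)
4G: (32, 31) + (21, 17). λ = (17 - 31)/(21 - 32) ≡ 45/48 mod 59. 48⁻¹ ≡ 16 (mod 59) since 48·16 = 768 ≡ 1, so λ ≡ 12.
  x = λ² - 32 - 21 = 144 - 53 ≡ 32; y = λ·(32 - 32) - 31 ≡ 28. → (32, 28)
5G: (32, 28) + (21, 17). λ = (17 - 28)/(21 - 32) ≡ 48/48 mod 59. 48⁻¹ ≡ 16 (mod 59) since 48·16 = 768 ≡ 1, so λ ≡ 1.
  x = λ² - 32 - 21 = 1 - 53 ≡ 7; y = λ·(32 - 7) - 28 ≡ 56. → (7, 56)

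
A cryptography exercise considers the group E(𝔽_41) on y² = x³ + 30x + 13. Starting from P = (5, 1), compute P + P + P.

(22, 13)

Repeated addition: build up to 3P.
2P: tangent at (5, 1): λ = (3·5² + 30)/(2·1) ≡ 23/2. 2⁻¹ ≡ 21 (mod 41) since 2·21 = 42 ≡ 1, so λ ≡ 23·21 ≡ 32.
  x = λ² - 5 - 5 = 1024 - 10 ≡ 30; y = λ·(5 - 30) - 1 ≡ 19. → (30, 19)
3P: (30, 19) + (5, 1). λ = (1 - 19)/(5 - 30) ≡ 23/16 mod 41. 16⁻¹ ≡ 18 (mod 41), so λ ≡ 4.
  x = λ² - 30 - 5 = 16 - 35 ≡ 22; y = λ·(30 - 22) - 19 ≡ 13. → (22, 13)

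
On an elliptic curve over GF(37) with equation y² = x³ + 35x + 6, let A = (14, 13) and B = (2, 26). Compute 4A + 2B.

First 4A:
Repeated addition: build up to 4A.
2A: tangent at (14, 13): λ = (3·14² + 35)/(2·13) ≡ 31/26. 26⁻¹ ≡ 10 (mod 37), so λ ≡ 31·10 ≡ 14.
  x = λ² - 14 - 14 = 196 - 28 ≡ 20; y = λ·(14 - 20) - 13 ≡ 14. → (20, 14)
3A: (20, 14) + (14, 13). λ = (13 - 14)/(14 - 20) ≡ 36/31 mod 37. 31⁻¹ ≡ 6 (mod 37), so λ ≡ 31.
  x = λ² - 20 - 14 = 961 - 34 ≡ 2; y = λ·(20 - 2) - 14 ≡ 26. → (2, 26)
4A: (2, 26) + (14, 13). λ = (13 - 26)/(14 - 2) ≡ 24/12 mod 37. 12⁻¹ ≡ 34 (mod 37), so λ ≡ 2.
  x = λ² - 2 - 14 = 4 - 16 ≡ 25; y = λ·(2 - 25) - 26 ≡ 2. → (25, 2)
4A = (25, 2).
Next 2B:
Repeated addition: build up to 2B.
2B: tangent at (2, 26): λ = (3·2² + 35)/(2·26) ≡ 10/15. 15⁻¹ ≡ 5 (mod 37) since 15·5 = 75 ≡ 1, so λ ≡ 10·5 ≡ 13.
  x = λ² - 2 - 2 = 169 - 4 ≡ 17; y = λ·(2 - 17) - 26 ≡ 1. → (17, 1)
2B = (17, 1).
Finally 4A + 2B:
(25, 2) + (17, 1). λ = (1 - 2)/(17 - 25) ≡ 36/29 mod 37. 29⁻¹ ≡ 23 (mod 37) since 29·23 = 667 ≡ 1, so λ ≡ 14.
  x = λ² - 25 - 17 = 196 - 42 ≡ 6; y = λ·(25 - 6) - 2 ≡ 5. → (6, 5)

(6, 5)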